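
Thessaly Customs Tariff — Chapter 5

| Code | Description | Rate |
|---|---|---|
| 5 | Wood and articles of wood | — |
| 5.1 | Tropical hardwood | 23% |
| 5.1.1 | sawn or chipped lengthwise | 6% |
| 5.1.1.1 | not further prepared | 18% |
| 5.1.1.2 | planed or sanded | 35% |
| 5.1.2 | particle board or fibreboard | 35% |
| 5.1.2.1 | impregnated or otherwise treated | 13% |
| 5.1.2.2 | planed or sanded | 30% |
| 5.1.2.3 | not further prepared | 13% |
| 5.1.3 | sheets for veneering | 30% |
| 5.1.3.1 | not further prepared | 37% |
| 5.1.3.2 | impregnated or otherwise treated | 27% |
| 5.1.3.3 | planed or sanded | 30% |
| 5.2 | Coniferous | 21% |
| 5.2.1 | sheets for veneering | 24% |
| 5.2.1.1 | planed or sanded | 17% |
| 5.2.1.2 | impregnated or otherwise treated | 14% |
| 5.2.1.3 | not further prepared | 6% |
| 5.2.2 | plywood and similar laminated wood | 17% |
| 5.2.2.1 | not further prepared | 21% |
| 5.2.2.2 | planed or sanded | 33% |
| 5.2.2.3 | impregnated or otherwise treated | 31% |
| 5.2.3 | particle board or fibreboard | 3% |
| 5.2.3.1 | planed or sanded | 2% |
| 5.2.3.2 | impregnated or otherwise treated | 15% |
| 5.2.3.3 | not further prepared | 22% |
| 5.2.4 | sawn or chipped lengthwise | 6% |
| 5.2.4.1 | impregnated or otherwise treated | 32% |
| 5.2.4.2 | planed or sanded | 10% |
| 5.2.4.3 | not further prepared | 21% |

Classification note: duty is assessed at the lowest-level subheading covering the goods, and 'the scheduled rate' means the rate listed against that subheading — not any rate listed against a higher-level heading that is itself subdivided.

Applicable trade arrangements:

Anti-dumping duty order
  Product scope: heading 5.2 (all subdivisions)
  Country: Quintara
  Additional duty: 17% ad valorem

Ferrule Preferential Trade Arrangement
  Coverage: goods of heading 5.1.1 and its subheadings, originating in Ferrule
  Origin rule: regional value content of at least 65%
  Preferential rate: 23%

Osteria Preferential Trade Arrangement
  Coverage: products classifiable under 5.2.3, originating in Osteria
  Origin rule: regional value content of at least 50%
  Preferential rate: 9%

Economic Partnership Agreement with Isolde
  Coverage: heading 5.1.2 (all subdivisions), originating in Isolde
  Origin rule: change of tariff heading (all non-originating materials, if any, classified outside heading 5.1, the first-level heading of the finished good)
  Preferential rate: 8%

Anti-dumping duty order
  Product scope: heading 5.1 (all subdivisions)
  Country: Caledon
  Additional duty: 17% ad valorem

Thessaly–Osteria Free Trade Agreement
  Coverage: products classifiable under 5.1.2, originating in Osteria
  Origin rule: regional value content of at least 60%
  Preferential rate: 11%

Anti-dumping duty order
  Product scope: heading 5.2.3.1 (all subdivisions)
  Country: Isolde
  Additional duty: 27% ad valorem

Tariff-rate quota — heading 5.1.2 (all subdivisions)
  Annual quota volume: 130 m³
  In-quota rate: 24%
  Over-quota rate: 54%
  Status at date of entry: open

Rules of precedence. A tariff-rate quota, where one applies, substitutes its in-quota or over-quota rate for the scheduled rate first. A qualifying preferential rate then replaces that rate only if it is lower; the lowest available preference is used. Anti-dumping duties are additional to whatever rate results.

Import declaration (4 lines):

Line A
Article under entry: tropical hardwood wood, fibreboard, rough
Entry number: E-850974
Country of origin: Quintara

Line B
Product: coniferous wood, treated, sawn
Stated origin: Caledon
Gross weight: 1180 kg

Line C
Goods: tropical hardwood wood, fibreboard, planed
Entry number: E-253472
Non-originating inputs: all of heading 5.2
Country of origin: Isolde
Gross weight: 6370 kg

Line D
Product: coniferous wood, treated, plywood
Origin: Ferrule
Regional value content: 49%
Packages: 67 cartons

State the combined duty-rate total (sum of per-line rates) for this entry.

Line A: tropical hardwood → 5.1; fibreboard → 5.1.2; rough → 5.1.2.3. Scheduled 13%. quota on 5.1.2 open → in-quota 24%. → 24%.
Line B: coniferous → 5.2; sawn → 5.2.4; treated → 5.2.4.1. Scheduled 32%. No special measure applies. → 32%.
Line C: tropical hardwood → 5.1; fibreboard → 5.1.2; planed → 5.1.2.2. Scheduled 30%. quota on 5.1.2 open → in-quota 24%; Isolde agreement on 5.1.2: CTH met → 8% available; preferential 8%. → 8%.
Line D: coniferous → 5.2; plywood → 5.2.2; treated → 5.2.2.3. Scheduled 31%. Ferrule agreement on 5.1.1: 5.2.2.3 not covered. → 31%.
Sum: 24% + 32% + 8% + 31% = 95%.

95%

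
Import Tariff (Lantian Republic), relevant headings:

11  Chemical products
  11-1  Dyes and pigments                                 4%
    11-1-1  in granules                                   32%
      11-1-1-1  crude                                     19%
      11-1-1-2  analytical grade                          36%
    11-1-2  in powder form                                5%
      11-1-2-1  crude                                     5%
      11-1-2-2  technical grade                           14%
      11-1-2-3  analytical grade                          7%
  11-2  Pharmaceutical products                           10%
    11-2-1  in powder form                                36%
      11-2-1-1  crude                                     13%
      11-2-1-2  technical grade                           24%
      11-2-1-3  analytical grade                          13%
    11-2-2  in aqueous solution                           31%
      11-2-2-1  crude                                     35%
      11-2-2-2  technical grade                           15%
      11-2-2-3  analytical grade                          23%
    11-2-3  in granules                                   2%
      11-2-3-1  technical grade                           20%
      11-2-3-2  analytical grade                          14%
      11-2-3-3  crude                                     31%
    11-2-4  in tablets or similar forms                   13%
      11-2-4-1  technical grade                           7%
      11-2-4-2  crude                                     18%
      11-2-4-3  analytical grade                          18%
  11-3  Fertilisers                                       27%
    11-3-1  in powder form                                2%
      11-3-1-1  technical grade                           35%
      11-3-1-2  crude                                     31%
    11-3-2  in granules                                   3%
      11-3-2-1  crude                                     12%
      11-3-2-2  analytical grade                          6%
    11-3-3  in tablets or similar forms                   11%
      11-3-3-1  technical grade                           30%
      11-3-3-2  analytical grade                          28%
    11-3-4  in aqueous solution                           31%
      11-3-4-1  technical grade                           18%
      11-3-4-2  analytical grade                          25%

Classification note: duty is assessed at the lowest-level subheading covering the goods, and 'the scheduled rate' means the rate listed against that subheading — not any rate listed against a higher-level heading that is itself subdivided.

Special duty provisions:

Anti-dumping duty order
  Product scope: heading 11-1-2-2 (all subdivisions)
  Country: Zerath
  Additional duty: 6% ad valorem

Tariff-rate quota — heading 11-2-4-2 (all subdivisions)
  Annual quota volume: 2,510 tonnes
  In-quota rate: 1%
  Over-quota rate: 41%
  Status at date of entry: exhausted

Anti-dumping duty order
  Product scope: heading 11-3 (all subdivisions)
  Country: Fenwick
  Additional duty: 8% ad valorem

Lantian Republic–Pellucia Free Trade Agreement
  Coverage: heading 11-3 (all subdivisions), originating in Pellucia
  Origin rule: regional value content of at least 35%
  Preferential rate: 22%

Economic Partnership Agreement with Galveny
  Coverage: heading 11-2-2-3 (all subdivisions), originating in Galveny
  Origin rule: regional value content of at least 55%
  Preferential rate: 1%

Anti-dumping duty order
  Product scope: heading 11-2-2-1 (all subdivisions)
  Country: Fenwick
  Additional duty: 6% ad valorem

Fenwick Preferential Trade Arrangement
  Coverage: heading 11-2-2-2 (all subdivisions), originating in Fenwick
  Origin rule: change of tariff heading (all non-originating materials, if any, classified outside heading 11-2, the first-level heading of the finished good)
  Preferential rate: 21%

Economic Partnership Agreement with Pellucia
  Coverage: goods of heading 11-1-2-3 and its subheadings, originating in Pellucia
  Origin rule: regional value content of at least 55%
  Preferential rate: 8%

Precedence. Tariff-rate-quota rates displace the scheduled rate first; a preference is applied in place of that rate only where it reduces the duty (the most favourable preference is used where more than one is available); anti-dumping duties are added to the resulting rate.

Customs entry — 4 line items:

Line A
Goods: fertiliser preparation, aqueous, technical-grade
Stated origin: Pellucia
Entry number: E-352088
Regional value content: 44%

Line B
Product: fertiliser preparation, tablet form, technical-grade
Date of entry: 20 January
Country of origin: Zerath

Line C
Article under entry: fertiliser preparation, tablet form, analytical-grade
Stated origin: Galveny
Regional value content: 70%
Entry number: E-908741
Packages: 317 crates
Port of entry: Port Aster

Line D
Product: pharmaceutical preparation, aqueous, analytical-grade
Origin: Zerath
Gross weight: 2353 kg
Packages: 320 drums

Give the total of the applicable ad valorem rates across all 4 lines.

Line A: fertiliser → 11-3; aqueous → 11-3-4; technical-grade → 11-3-4-1. Scheduled 18%. Pellucia agreement on 11-3: RVC ≥ 35% → 22% available; Pellucia agreement on 11-1-2-3: 11-3-4-1 not covered; preference 22% not lower than 18% → no reduction. → 18%.
Line B: fertiliser → 11-3; tablet form → 11-3-3; technical-grade → 11-3-3-1. Scheduled 30%. No special measure applies. → 30%.
Line C: fertiliser → 11-3; tablet form → 11-3-3; analytical-grade → 11-3-3-2. Scheduled 28%. Galveny agreement on 11-2-2-3: 11-3-3-2 not covered. → 28%.
Line D: pharmaceutical → 11-2; aqueous → 11-2-2; analytical-grade → 11-2-2-3. Scheduled 23%. No special measure applies. → 23%.
Sum: 18% + 30% + 28% + 23% = 99%.

99%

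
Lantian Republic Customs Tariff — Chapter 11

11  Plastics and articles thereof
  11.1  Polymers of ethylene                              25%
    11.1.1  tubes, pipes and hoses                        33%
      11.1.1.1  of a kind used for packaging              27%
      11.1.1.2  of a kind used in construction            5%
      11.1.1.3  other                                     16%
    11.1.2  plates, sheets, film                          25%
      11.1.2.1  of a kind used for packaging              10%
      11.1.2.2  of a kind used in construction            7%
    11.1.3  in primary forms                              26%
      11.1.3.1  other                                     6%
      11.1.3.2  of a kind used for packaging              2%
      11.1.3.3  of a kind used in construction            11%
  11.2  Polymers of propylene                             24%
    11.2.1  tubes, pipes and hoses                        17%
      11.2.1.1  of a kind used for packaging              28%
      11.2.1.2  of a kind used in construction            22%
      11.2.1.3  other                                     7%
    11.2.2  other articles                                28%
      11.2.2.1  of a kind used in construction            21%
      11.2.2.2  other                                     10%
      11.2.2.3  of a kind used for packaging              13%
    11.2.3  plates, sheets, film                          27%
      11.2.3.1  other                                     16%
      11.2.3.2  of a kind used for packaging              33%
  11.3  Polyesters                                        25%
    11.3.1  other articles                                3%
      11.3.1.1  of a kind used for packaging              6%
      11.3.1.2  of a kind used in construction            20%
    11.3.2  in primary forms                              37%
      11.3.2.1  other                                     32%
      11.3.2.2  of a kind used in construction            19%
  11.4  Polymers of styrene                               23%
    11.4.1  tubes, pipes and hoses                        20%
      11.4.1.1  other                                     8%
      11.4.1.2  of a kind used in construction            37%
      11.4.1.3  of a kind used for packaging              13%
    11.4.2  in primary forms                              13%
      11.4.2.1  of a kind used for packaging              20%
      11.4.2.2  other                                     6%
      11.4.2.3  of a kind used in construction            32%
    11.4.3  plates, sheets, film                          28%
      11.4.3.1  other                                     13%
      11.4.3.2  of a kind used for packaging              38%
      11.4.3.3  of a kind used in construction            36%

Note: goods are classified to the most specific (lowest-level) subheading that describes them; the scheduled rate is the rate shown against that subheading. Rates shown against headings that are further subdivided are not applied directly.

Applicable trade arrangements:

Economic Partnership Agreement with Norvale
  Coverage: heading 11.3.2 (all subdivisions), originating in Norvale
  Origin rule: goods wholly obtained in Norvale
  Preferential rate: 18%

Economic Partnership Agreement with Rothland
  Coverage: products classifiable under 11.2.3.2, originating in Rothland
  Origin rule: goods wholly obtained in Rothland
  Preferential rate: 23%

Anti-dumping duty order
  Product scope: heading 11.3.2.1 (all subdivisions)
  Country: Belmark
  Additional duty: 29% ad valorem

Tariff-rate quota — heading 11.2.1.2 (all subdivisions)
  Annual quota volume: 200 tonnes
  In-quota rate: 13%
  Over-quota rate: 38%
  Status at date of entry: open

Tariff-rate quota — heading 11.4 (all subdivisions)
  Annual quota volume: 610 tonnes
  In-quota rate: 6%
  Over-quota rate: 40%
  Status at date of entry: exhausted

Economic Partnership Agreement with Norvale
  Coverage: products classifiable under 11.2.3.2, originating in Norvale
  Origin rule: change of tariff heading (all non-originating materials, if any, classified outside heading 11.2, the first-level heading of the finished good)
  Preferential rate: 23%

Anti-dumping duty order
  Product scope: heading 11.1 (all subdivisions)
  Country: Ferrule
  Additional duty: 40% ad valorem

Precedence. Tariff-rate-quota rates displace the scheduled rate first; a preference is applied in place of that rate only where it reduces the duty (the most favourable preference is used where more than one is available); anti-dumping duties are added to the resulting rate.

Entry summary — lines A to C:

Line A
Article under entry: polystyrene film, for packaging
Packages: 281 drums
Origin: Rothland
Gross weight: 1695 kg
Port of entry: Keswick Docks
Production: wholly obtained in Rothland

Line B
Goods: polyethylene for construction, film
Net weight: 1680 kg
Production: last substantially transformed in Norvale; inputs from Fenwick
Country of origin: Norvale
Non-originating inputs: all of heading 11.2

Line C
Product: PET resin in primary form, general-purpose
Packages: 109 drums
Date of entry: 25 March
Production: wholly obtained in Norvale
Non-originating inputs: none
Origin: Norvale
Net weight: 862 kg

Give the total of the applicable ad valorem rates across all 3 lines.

65%

Line A: polystyrene → 11.4; film → 11.4.3; for packaging → 11.4.3.2. Scheduled 38%. quota on 11.4 exhausted → over-quota 40%; Rothland agreement on 11.2.3.2: 11.4.3.2 not covered. → 40%.
Line B: polyethylene → 11.1; film → 11.1.2; for construction → 11.1.2.2. Scheduled 7%. Norvale agreement on 11.3.2: 11.1.2.2 not covered; Norvale agreement on 11.2.3.2: 11.1.2.2 not covered. → 7%.
Line C: PET → 11.3; resin in primary form → 11.3.2; general-purpose → 11.3.2.1. Scheduled 32%. Norvale agreement on 11.3.2: wholly obtained → 18% available; Norvale agreement on 11.2.3.2: 11.3.2.1 not covered; preferential 18%. → 18%.
Sum: 40% + 7% + 18% = 65%.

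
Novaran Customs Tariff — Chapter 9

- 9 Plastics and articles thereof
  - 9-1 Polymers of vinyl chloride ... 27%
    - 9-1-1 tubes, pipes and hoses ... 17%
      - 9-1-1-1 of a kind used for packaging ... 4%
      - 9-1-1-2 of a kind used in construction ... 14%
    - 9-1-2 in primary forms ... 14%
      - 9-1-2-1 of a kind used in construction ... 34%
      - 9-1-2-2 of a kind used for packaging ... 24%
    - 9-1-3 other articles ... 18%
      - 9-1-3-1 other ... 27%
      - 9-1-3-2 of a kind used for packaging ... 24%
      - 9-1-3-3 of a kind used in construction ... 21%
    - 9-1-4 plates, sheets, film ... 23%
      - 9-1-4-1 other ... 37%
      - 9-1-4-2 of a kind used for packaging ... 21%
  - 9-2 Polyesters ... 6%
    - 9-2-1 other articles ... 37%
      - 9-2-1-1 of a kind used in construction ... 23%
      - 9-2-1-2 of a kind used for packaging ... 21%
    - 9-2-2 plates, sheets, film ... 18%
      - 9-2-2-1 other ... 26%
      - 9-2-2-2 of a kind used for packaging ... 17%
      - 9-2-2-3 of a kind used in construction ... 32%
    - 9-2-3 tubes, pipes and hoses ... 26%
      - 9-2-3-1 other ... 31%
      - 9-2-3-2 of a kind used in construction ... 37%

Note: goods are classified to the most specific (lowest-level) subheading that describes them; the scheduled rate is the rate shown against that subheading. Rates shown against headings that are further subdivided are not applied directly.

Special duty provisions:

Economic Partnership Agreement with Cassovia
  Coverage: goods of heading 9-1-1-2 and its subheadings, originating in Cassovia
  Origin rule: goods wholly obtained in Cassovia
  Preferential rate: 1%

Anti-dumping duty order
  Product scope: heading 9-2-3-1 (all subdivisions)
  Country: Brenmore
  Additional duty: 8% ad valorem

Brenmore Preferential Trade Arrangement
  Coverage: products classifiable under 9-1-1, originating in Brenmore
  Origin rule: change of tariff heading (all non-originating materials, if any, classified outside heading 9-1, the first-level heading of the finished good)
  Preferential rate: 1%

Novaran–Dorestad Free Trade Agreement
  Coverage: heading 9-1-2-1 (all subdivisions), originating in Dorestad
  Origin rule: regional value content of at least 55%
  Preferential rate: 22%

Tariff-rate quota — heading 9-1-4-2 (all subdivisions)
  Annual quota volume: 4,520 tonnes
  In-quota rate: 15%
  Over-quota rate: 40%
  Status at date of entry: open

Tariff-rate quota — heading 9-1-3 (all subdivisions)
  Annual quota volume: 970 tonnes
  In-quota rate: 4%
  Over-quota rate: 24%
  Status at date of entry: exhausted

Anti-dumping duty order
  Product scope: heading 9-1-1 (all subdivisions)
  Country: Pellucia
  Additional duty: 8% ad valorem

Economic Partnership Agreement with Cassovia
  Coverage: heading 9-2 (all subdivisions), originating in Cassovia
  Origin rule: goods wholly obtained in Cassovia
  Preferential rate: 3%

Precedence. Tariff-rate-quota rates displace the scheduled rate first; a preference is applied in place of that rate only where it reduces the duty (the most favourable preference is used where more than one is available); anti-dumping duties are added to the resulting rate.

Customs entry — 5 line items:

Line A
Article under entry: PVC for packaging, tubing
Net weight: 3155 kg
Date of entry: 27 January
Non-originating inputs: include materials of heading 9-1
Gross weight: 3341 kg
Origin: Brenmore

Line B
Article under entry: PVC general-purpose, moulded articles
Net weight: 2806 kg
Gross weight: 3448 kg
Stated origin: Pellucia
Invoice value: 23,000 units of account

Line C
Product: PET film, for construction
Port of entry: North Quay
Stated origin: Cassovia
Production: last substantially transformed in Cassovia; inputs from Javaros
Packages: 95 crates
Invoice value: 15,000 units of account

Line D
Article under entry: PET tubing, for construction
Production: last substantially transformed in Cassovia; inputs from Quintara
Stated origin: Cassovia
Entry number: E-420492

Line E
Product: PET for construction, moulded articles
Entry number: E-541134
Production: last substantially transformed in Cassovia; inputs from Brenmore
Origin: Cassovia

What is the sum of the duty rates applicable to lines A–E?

120%

Line A: PVC → 9-1; tubing → 9-1-1; for packaging → 9-1-1-1. Scheduled 4%. Brenmore agreement on 9-1-1: CTH not met. → 4%.
Line B: PVC → 9-1; moulded articles → 9-1-3; general-purpose → 9-1-3-1. Scheduled 27%. quota on 9-1-3 exhausted → over-quota 24%. → 24%.
Line C: PET → 9-2; film → 9-2-2; for construction → 9-2-2-3. Scheduled 32%. Cassovia agreement on 9-1-1-2: 9-2-2-3 not covered; Cassovia agreement on 9-2: not wholly obtained. → 32%.
Line D: PET → 9-2; tubing → 9-2-3; for construction → 9-2-3-2. Scheduled 37%. Cassovia agreement on 9-1-1-2: 9-2-3-2 not covered; Cassovia agreement on 9-2: not wholly obtained. → 37%.
Line E: PET → 9-2; moulded articles → 9-2-1; for construction → 9-2-1-1. Scheduled 23%. Cassovia agreement on 9-1-1-2: 9-2-1-1 not covered; Cassovia agreement on 9-2: not wholly obtained. → 23%.
Sum: 4% + 24% + 32% + 37% + 23% = 120%.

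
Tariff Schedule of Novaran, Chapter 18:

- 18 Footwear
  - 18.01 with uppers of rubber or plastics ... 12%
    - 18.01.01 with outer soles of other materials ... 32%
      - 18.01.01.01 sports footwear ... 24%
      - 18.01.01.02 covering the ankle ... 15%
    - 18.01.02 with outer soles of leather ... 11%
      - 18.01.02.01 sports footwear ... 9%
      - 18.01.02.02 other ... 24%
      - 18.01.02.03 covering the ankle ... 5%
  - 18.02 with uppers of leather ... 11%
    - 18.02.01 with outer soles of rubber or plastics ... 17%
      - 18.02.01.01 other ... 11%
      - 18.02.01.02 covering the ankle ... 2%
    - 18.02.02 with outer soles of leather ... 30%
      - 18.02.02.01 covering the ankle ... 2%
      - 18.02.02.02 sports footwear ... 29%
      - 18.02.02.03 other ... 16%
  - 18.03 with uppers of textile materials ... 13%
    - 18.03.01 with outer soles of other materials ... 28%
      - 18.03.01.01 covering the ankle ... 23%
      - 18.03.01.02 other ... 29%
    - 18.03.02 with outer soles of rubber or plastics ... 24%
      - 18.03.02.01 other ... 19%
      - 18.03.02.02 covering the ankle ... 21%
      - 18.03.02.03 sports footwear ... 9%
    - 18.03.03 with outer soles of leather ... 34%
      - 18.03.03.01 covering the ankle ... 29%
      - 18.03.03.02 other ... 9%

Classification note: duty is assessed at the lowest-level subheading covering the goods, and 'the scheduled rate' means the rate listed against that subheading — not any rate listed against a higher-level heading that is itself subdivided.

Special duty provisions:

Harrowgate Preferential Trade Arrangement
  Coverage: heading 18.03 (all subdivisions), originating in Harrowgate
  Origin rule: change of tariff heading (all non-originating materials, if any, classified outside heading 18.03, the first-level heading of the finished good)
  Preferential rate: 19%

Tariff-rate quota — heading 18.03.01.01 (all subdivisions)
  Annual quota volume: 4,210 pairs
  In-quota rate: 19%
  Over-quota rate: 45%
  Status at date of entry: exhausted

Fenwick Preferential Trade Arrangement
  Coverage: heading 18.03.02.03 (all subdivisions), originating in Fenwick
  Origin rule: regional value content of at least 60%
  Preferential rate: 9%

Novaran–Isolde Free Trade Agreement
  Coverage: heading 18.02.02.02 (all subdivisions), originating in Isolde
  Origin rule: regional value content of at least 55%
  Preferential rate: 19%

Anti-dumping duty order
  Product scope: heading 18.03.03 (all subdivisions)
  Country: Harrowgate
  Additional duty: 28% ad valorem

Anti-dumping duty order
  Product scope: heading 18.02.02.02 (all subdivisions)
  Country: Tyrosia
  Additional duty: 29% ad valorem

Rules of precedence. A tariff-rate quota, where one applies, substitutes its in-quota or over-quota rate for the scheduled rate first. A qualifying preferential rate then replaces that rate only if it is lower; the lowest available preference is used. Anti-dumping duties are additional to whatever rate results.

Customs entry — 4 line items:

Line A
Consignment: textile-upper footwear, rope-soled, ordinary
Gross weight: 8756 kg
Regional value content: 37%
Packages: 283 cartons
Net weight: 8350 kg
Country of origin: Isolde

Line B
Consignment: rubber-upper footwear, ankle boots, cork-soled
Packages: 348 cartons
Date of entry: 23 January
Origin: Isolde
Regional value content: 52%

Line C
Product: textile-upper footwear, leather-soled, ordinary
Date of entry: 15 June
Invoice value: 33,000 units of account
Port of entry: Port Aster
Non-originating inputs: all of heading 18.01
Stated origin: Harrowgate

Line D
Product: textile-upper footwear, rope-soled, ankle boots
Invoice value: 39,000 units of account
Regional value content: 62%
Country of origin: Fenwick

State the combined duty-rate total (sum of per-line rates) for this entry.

Line A: textile-upper → 18.03; rope-soled → 18.03.01; ordinary → 18.03.01.02. Scheduled 29%. Isolde agreement on 18.02.02.02: 18.03.01.02 not covered. → 29%.
Line B: rubber-upper → 18.01; cork-soled → 18.01.01; ankle boots → 18.01.01.02. Scheduled 15%. Isolde agreement on 18.02.02.02: 18.01.01.02 not covered. → 15%.
Line C: textile-upper → 18.03; leather-soled → 18.03.03; ordinary → 18.03.03.02. Scheduled 9%. Harrowgate agreement on 18.03: CTH met → 19% available; preference 19% not lower than 9% → no reduction; anti-dumping (Harrowgate, 18.03.03): +28%; total 9% + 28% = 37%. → 37%.
Line D: textile-upper → 18.03; rope-soled → 18.03.01; ankle boots → 18.03.01.01. Scheduled 23%. quota on 18.03.01.01 exhausted → over-quota 45%; Fenwick agreement on 18.03.02.03: 18.03.01.01 not covered. → 45%.
Sum: 29% + 15% + 37% + 45% = 126%.

126%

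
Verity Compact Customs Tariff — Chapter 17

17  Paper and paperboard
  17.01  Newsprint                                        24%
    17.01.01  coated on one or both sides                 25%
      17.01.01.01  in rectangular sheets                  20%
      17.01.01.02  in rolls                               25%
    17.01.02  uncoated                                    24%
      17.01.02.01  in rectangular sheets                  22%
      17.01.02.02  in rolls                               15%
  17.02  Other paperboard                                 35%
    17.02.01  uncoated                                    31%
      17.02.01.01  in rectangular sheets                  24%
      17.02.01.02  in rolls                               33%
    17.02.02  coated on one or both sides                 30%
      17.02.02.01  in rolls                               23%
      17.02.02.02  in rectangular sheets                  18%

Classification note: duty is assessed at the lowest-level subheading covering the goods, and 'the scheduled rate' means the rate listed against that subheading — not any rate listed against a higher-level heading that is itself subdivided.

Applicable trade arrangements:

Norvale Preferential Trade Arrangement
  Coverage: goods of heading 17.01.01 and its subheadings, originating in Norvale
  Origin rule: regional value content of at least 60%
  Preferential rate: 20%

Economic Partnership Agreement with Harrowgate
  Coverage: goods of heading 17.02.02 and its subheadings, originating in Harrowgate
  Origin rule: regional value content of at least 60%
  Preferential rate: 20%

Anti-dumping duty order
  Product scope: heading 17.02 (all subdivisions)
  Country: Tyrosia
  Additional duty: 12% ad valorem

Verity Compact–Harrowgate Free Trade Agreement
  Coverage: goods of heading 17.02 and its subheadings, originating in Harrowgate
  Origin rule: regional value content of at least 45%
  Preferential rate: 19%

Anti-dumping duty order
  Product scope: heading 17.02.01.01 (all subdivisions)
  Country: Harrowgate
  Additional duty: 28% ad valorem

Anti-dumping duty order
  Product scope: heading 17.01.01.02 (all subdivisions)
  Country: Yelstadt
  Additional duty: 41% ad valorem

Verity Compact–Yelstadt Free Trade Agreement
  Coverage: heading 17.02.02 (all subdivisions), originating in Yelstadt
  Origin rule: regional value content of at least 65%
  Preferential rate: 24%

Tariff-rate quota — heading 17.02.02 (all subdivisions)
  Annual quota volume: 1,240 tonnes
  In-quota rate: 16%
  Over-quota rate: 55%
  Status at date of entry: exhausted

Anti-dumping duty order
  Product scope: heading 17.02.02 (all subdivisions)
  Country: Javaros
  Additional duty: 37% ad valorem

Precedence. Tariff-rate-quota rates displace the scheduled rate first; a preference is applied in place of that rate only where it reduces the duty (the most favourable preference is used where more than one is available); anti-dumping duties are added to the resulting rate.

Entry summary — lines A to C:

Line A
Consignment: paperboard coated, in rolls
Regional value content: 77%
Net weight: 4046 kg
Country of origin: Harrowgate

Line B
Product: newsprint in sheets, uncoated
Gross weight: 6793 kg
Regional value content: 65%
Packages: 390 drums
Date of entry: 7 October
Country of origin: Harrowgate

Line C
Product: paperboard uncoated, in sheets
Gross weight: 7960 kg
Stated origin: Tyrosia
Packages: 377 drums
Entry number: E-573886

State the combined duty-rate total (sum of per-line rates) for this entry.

Line A: paperboard → 17.02; coated → 17.02.02; in rolls → 17.02.02.01. Scheduled 23%. quota on 17.02.02 exhausted → over-quota 55%; Harrowgate agreement on 17.02.02: RVC ≥ 60% → 20% available; Harrowgate agreement on 17.02: RVC ≥ 45% → 19% available; preferential 19%. → 19%.
Line B: newsprint → 17.01; uncoated → 17.01.02; in sheets → 17.01.02.01. Scheduled 22%. Harrowgate agreement on 17.02.02: 17.01.02.01 not covered; Harrowgate agreement on 17.02: 17.01.02.01 not covered. → 22%.
Line C: paperboard → 17.02; uncoated → 17.02.01; in sheets → 17.02.01.01. Scheduled 24%. anti-dumping (Tyrosia, 17.02): +12%; total 24% + 12% = 36%. → 36%.
Sum: 19% + 22% + 36% = 77%.

77%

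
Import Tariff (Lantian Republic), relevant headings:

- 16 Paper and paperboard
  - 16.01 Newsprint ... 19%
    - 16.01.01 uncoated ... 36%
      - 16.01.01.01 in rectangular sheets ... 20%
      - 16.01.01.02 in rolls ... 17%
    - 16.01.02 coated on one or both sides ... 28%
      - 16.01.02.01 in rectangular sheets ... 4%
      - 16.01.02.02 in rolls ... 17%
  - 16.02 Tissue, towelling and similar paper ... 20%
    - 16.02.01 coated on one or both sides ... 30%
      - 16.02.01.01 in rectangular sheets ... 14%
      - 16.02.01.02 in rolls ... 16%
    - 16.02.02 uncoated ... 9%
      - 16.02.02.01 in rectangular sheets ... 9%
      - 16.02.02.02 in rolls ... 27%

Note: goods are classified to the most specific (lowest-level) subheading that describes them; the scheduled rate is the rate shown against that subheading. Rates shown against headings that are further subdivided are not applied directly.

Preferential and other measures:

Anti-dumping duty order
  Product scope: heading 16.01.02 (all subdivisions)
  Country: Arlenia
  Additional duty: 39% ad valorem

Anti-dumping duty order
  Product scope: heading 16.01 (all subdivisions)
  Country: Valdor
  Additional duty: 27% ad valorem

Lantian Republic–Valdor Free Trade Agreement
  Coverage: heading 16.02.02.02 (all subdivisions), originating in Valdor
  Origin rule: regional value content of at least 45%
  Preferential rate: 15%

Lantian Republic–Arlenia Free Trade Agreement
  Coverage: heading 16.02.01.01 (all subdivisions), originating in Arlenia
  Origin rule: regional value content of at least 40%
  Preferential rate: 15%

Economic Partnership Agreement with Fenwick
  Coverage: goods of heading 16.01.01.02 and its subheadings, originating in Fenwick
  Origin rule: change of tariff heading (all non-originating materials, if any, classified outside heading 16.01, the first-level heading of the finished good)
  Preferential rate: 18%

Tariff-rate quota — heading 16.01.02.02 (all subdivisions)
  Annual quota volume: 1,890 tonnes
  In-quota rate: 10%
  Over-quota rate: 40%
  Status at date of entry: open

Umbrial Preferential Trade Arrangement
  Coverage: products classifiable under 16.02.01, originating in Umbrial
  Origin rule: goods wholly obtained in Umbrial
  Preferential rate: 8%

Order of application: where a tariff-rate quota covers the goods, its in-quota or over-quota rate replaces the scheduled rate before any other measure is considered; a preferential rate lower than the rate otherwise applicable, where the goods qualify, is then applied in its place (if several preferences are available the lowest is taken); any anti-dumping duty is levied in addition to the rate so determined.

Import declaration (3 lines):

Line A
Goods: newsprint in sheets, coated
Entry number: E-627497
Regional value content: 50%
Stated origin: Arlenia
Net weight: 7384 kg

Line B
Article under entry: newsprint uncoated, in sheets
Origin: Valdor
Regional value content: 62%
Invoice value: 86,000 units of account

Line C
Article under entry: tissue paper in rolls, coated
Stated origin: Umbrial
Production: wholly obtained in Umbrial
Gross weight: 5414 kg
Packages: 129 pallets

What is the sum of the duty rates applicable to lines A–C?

Line A: newsprint → 16.01; coated → 16.01.02; in sheets → 16.01.02.01. Scheduled 4%. Arlenia agreement on 16.02.01.01: 16.01.02.01 not covered; anti-dumping (Arlenia, 16.01.02): +39%; total 4% + 39% = 43%. → 43%.
Line B: newsprint → 16.01; uncoated → 16.01.01; in sheets → 16.01.01.01. Scheduled 20%. Valdor agreement on 16.02.02.02: 16.01.01.01 not covered; anti-dumping (Valdor, 16.01): +27%; total 20% + 27% = 47%. → 47%.
Line C: tissue paper → 16.02; coated → 16.02.01; in rolls → 16.02.01.02. Scheduled 16%. Umbrial agreement on 16.02.01: wholly obtained → 8% available; preferential 8%. → 8%.
Sum: 43% + 47% + 8% = 98%.

98%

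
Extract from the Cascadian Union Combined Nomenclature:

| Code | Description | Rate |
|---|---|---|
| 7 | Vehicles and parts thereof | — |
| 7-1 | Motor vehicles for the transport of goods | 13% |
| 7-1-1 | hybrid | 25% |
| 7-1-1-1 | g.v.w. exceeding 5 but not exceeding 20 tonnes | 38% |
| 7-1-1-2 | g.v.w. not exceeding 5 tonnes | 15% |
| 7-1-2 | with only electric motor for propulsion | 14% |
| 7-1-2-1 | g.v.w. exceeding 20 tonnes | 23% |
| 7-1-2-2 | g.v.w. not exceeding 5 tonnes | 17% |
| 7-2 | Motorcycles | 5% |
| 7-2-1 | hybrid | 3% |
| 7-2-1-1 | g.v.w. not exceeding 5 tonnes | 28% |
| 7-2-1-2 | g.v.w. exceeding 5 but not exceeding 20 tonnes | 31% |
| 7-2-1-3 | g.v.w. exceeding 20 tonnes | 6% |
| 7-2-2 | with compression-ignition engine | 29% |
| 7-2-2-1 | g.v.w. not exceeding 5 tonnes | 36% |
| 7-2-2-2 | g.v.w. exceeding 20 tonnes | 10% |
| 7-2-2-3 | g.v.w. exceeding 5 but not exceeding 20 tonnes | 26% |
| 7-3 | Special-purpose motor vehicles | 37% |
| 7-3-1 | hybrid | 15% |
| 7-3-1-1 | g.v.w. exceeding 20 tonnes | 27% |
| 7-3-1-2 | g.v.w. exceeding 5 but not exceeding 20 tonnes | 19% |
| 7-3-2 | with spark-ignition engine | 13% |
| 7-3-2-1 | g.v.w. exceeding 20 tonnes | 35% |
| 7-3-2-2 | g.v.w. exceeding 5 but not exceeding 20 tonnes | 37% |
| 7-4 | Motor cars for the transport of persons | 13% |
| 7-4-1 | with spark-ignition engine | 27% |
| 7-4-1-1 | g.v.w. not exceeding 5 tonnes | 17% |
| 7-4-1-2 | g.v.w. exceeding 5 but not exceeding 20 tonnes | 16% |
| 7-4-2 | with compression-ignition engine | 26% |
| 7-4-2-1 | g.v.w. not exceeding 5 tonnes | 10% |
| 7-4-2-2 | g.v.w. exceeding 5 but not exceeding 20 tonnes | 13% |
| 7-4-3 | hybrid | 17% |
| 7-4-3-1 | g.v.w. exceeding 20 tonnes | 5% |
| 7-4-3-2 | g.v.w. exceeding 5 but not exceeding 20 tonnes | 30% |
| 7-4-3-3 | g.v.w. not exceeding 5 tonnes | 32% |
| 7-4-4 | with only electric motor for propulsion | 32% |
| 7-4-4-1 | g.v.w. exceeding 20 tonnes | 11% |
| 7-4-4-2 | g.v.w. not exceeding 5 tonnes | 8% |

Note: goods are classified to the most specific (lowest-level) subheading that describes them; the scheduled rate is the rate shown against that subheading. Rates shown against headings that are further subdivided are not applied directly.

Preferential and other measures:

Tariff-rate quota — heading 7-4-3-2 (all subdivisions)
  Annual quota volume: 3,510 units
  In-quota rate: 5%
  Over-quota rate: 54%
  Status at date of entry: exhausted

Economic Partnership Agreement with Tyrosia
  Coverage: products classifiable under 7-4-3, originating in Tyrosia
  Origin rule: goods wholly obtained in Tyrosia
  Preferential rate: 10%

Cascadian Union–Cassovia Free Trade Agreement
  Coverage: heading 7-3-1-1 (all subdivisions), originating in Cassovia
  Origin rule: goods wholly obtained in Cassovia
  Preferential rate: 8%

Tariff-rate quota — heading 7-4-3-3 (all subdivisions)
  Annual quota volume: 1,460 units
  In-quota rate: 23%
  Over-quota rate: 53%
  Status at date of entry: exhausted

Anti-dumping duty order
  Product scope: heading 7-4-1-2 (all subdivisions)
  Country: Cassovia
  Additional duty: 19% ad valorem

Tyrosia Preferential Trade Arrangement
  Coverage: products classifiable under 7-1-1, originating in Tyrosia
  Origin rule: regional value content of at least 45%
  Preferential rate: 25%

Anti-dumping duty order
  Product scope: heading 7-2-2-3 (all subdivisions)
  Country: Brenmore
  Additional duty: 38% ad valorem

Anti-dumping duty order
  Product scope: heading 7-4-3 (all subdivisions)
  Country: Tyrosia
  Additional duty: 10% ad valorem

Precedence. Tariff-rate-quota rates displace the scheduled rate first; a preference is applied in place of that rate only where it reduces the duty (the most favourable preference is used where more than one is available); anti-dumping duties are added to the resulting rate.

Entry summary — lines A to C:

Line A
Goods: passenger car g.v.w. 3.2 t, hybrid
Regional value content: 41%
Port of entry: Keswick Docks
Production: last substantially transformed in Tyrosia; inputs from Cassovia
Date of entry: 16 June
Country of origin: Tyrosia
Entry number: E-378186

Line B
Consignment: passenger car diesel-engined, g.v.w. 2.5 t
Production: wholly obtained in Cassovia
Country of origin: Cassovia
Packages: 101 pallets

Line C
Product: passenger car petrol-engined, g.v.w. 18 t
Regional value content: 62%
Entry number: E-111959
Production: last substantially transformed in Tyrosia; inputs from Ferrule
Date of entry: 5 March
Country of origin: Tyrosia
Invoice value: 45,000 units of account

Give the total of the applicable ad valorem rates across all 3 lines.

Line A: passenger car → 7-4; hybrid → 7-4-3; g.v.w. 3.2 t → 7-4-3-3. Scheduled 32%. quota on 7-4-3-3 exhausted → over-quota 53%; Tyrosia agreement on 7-4-3: not wholly obtained; Tyrosia agreement on 7-1-1: 7-4-3-3 not covered; anti-dumping (Tyrosia, 7-4-3): +10%; total 53% + 10% = 63%. → 63%.
Line B: passenger car → 7-4; diesel-engined → 7-4-2; g.v.w. 2.5 t → 7-4-2-1. Scheduled 10%. Cassovia agreement on 7-3-1-1: 7-4-2-1 not covered. → 10%.
Line C: passenger car → 7-4; petrol-engined → 7-4-1; g.v.w. 18 t → 7-4-1-2. Scheduled 16%. Tyrosia agreement on 7-4-3: 7-4-1-2 not covered; Tyrosia agreement on 7-1-1: 7-4-1-2 not covered. → 16%.
Sum: 63% + 10% + 16% = 89%.

89%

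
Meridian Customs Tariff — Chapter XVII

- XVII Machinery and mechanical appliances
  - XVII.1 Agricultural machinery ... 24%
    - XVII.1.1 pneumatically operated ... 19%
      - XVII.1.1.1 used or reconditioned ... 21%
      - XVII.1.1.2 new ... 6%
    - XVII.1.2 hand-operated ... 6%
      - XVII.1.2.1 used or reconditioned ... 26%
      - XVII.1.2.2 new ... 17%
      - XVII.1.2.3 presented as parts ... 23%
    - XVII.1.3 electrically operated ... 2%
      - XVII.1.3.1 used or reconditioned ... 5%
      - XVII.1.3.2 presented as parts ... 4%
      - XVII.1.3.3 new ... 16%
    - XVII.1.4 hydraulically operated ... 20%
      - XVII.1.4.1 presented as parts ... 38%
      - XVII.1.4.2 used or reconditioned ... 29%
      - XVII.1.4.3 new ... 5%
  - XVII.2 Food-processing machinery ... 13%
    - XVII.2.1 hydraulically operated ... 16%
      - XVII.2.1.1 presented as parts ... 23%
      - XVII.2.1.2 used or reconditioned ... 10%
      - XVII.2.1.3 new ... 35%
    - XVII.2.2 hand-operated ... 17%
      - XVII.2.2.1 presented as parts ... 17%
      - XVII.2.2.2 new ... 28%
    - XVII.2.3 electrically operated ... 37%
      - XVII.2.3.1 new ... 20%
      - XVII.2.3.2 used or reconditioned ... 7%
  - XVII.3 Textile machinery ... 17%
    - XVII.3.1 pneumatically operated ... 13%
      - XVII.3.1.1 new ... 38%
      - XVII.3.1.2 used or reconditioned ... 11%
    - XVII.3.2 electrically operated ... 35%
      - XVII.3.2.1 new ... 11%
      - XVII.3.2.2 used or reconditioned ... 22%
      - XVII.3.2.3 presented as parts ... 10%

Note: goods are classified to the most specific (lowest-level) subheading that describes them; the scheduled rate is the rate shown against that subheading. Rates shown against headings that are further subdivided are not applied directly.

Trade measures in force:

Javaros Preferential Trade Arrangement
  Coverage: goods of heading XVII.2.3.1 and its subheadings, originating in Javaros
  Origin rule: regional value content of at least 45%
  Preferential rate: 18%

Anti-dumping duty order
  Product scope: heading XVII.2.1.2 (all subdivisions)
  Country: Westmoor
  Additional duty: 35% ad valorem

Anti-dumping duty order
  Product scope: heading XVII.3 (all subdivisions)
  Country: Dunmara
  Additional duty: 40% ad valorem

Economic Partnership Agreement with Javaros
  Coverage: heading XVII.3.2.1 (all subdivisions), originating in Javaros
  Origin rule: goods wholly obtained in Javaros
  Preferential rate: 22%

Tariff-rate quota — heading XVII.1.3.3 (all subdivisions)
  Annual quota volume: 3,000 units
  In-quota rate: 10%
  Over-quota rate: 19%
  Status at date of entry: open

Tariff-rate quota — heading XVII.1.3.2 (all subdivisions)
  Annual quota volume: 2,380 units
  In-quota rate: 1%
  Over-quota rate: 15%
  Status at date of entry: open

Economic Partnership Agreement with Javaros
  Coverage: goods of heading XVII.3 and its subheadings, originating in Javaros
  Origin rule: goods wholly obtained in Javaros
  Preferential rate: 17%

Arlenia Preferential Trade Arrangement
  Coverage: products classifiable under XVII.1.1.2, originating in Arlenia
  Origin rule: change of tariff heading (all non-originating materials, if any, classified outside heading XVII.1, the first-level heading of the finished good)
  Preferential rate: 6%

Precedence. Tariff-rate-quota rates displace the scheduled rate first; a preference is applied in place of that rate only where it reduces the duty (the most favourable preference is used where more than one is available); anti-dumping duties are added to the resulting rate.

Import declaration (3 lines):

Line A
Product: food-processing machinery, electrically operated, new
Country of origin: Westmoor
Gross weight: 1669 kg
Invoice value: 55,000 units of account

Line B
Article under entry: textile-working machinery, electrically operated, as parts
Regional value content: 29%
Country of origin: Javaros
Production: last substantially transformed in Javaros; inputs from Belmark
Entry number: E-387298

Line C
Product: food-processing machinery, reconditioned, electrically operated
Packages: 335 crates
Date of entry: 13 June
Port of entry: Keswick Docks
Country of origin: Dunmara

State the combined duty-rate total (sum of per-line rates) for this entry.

37%

Line A: food-processing → XVII.2; electrically operated → XVII.2.3; new → XVII.2.3.1. Scheduled 20%. No special measure applies. → 20%.
Line B: textile-working → XVII.3; electrically operated → XVII.3.2; as parts → XVII.3.2.3. Scheduled 10%. Javaros agreement on XVII.2.3.1: XVII.3.2.3 not covered; Javaros agreement on XVII.3.2.1: XVII.3.2.3 not covered; Javaros agreement on XVII.3: not wholly obtained. → 10%.
Line C: food-processing → XVII.2; electrically operated → XVII.2.3; reconditioned → XVII.2.3.2. Scheduled 7%. No special measure applies. → 7%.
Sum: 20% + 10% + 7% = 37%.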